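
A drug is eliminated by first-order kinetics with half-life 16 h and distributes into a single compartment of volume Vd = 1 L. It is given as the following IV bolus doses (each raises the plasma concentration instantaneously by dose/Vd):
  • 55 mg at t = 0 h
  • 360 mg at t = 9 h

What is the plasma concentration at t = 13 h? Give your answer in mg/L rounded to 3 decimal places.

k = ln 2 / 16 = 0.04332 per h
Dose 1 (55 mg at t=0 h): 55·exp(−0.04332·13) = 31.317 mg/L
Dose 2 (360 mg at t=9 h): 360·exp(−0.04332·4) = 302.723 mg/L
C(13) = 31.317 + 302.723 = 334.039 mg/L

334.039 mg/L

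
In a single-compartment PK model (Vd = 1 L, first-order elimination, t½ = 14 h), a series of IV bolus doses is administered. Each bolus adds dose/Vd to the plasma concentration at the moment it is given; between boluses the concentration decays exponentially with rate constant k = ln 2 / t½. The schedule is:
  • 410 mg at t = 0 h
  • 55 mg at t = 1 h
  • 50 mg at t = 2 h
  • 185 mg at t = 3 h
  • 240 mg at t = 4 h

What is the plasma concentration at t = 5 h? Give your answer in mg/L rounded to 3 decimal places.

k = ln 2 / 14 = 0.04951 per h
Dose 1 (410 mg at t=0 h): 410·exp(−0.04951·5) = 320.091 mg/L
Dose 2 (55 mg at t=1 h): 55·exp(−0.04951·4) = 45.118 mg/L
Dose 3 (50 mg at t=2 h): 50·exp(−0.04951·3) = 43.099 mg/L
Dose 4 (185 mg at t=3 h): 185·exp(−0.04951·2) = 167.559 mg/L
Dose 5 (240 mg at t=4 h): 240·exp(−0.04951·1) = 228.407 mg/L
C(5) = 320.091 + 45.118 + 43.099 + 167.559 + 228.407 = 804.274 mg/L

804.274 mg/L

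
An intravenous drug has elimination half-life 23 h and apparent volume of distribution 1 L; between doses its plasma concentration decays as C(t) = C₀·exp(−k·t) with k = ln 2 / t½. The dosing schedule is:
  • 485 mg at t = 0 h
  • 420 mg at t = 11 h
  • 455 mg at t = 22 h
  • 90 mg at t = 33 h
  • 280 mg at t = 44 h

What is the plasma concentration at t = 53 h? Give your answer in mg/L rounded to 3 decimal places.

k = ln 2 / 23 = 0.03014 per h
Dose 1 (485 mg at t=0 h): 485·exp(−0.03014·53) = 98.189 mg/L
Dose 2 (420 mg at t=11 h): 420·exp(−0.03014·42) = 118.452 mg/L
Dose 3 (455 mg at t=22 h): 455·exp(−0.03014·31) = 178.762 mg/L
Dose 4 (90 mg at t=33 h): 90·exp(−0.03014·20) = 49.258 mg/L
Dose 5 (280 mg at t=44 h): 280·exp(−0.03014·9) = 213.483 mg/L
C(53) = 98.189 + 118.452 + 178.762 + 49.258 + 213.483 = 658.145 mg/L

658.145 mg/L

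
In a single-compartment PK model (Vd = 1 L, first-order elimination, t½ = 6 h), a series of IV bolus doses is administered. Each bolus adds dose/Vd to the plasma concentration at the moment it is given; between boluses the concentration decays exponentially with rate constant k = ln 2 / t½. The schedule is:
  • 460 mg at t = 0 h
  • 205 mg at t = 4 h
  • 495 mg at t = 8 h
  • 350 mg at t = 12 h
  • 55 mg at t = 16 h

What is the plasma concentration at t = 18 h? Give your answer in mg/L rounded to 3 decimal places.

472.746 mg/L

k = ln 2 / 6 = 0.11552 per h
Dose 1 (460 mg at t=0 h): 460·exp(−0.11552·18) = 57.500 mg/L
Dose 2 (205 mg at t=4 h): 205·exp(−0.11552·14) = 40.677 mg/L
Dose 3 (495 mg at t=8 h): 495·exp(−0.11552·10) = 155.915 mg/L
Dose 4 (350 mg at t=12 h): 350·exp(−0.11552·6) = 175.000 mg/L
Dose 5 (55 mg at t=16 h): 55·exp(−0.11552·2) = 43.654 mg/L
C(18) = 57.500 + 40.677 + 155.915 + 175.000 + 43.654 = 472.746 mg/L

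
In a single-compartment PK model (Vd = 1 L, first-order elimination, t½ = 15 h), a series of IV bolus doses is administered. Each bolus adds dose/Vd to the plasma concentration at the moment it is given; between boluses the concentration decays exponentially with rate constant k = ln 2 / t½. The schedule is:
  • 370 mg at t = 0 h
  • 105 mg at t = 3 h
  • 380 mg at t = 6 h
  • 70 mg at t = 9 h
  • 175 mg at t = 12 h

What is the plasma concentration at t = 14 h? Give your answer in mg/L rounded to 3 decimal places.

k = ln 2 / 15 = 0.04621 per h
Dose 1 (370 mg at t=0 h): 370·exp(−0.04621·14) = 193.749 mg/L
Dose 2 (105 mg at t=3 h): 105·exp(−0.04621·11) = 63.159 mg/L
Dose 3 (380 mg at t=6 h): 380·exp(−0.04621·8) = 262.563 mg/L
Dose 4 (70 mg at t=9 h): 70·exp(−0.04621·5) = 55.559 mg/L
Dose 5 (175 mg at t=12 h): 175·exp(−0.04621·2) = 159.551 mg/L
C(14) = 193.749 + 63.159 + 262.563 + 55.559 + 159.551 = 734.582 mg/L

734.582 mg/L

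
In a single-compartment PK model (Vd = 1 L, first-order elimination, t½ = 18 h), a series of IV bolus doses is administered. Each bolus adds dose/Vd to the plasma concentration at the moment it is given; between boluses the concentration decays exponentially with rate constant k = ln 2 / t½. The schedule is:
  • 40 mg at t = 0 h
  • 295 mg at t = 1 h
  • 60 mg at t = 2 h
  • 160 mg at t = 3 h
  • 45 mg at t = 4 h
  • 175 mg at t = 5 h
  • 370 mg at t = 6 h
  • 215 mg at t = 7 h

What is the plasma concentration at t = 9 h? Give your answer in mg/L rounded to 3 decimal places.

1133.717 mg/L

k = ln 2 / 18 = 0.03851 per h
Dose 1 (40 mg at t=0 h): 40·exp(−0.03851·9) = 28.284 mg/L
Dose 2 (295 mg at t=1 h): 295·exp(−0.03851·8) = 216.786 mg/L
Dose 3 (60 mg at t=2 h): 60·exp(−0.03851·7) = 45.823 mg/L
Dose 4 (160 mg at t=3 h): 160·exp(−0.03851·6) = 126.992 mg/L
Dose 5 (45 mg at t=4 h): 45·exp(−0.03851·5) = 37.119 mg/L
Dose 6 (175 mg at t=5 h): 175·exp(−0.03851·4) = 150.018 mg/L
Dose 7 (370 mg at t=6 h): 370·exp(−0.03851·3) = 329.633 mg/L
Dose 8 (215 mg at t=7 h): 215·exp(−0.03851·2) = 199.063 mg/L
C(9) = 28.284 + 216.786 + 45.823 + 126.992 + 37.119 + 150.018 + 329.633 + 199.063 = 1133.717 mg/L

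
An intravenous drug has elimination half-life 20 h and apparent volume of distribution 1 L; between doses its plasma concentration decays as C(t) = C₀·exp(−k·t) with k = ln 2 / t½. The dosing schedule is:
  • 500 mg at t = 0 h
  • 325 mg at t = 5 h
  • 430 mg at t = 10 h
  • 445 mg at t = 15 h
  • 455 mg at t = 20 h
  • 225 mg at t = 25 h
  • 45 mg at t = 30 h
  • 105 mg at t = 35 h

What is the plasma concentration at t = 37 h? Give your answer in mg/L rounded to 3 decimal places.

1156.338 mg/L

k = ln 2 / 20 = 0.03466 per h
Dose 1 (500 mg at t=0 h): 500·exp(−0.03466·37) = 138.696 mg/L
Dose 2 (325 mg at t=5 h): 325·exp(−0.03466·32) = 107.210 mg/L
Dose 3 (430 mg at t=10 h): 430·exp(−0.03466·27) = 168.686 mg/L
Dose 4 (445 mg at t=15 h): 445·exp(−0.03466·22) = 207.600 mg/L
Dose 5 (455 mg at t=20 h): 455·exp(−0.03466·17) = 252.427 mg/L
Dose 6 (225 mg at t=25 h): 225·exp(−0.03466·12) = 148.445 mg/L
Dose 7 (45 mg at t=30 h): 45·exp(−0.03466·7) = 35.306 mg/L
Dose 8 (105 mg at t=35 h): 105·exp(−0.03466·2) = 97.968 mg/L
C(37) = 138.696 + 107.210 + 168.686 + 207.600 + 252.427 + 148.445 + 35.306 + 97.968 = 1156.338 mg/L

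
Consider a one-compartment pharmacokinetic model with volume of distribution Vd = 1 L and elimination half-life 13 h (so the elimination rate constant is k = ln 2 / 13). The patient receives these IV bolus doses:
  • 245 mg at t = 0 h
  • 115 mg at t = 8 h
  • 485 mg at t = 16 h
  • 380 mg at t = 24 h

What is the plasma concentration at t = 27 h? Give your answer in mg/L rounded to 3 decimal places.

693.444 mg/L

k = ln 2 / 13 = 0.05332 per h
Dose 1 (245 mg at t=0 h): 245·exp(−0.05332·27) = 58.070 mg/L
Dose 2 (115 mg at t=8 h): 115·exp(−0.05332·19) = 41.757 mg/L
Dose 3 (485 mg at t=16 h): 485·exp(−0.05332·11) = 269.789 mg/L
Dose 4 (380 mg at t=24 h): 380·exp(−0.05332·3) = 323.829 mg/L
C(27) = 58.070 + 41.757 + 269.789 + 323.829 = 693.444 mg/L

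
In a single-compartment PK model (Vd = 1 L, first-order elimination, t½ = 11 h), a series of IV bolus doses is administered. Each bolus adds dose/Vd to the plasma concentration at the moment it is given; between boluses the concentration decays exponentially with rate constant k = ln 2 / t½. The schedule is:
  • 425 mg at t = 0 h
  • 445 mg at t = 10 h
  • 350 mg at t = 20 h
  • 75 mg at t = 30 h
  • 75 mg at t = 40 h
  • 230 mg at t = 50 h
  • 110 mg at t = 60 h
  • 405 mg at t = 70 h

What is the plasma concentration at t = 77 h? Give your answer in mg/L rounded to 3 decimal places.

370.852 mg/L

k = ln 2 / 11 = 0.06301 per h
Dose 1 (425 mg at t=0 h): 425·exp(−0.06301·77) = 3.320 mg/L
Dose 2 (445 mg at t=10 h): 445·exp(−0.06301·67) = 6.529 mg/L
Dose 3 (350 mg at t=20 h): 350·exp(−0.06301·57) = 9.642 mg/L
Dose 4 (75 mg at t=30 h): 75·exp(−0.06301·47) = 3.880 mg/L
Dose 5 (75 mg at t=40 h): 75·exp(−0.06301·37) = 7.286 mg/L
Dose 6 (230 mg at t=50 h): 230·exp(−0.06301·27) = 41.960 mg/L
Dose 7 (110 mg at t=60 h): 110·exp(−0.06301·17) = 37.685 mg/L
Dose 8 (405 mg at t=70 h): 405·exp(−0.06301·7) = 260.550 mg/L
C(77) = 3.320 + 6.529 + 9.642 + 3.880 + 7.286 + 41.960 + 37.685 + 260.550 = 370.852 mg/L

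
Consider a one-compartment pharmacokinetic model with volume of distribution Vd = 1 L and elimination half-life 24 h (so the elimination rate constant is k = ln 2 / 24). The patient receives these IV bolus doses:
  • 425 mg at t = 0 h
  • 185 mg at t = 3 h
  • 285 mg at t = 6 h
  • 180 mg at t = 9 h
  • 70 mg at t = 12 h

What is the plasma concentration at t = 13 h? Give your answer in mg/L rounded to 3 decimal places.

891.761 mg/L

k = ln 2 / 24 = 0.02888 per h
Dose 1 (425 mg at t=0 h): 425·exp(−0.02888·13) = 291.965 mg/L
Dose 2 (185 mg at t=3 h): 185·exp(−0.02888·10) = 138.593 mg/L
Dose 3 (285 mg at t=6 h): 285·exp(−0.02888·7) = 232.833 mg/L
Dose 4 (180 mg at t=9 h): 180·exp(−0.02888·4) = 160.362 mg/L
Dose 5 (70 mg at t=12 h): 70·exp(−0.02888·1) = 68.007 mg/L
C(13) = 291.965 + 138.593 + 232.833 + 160.362 + 68.007 = 891.761 mg/L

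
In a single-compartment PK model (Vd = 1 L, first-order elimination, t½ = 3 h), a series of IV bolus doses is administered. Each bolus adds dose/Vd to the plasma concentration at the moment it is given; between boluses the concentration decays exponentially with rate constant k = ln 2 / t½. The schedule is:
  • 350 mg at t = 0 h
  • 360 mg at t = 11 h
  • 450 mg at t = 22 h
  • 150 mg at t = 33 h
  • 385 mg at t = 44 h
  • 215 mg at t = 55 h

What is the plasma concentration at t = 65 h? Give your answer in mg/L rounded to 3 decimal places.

k = ln 2 / 3 = 0.23105 per h
Dose 1 (350 mg at t=0 h): 350·exp(−0.23105·65) = 0.000 mg/L
Dose 2 (360 mg at t=11 h): 360·exp(−0.23105·54) = 0.001 mg/L
Dose 3 (450 mg at t=22 h): 450·exp(−0.23105·43) = 0.022 mg/L
Dose 4 (150 mg at t=33 h): 150·exp(−0.23105·32) = 0.092 mg/L
Dose 5 (385 mg at t=44 h): 385·exp(−0.23105·21) = 3.008 mg/L
Dose 6 (215 mg at t=55 h): 215·exp(−0.23105·10) = 21.331 mg/L
C(65) = 0.000 + 0.001 + 0.022 + 0.092 + 3.008 + 21.331 = 24.454 mg/L

24.454 mg/L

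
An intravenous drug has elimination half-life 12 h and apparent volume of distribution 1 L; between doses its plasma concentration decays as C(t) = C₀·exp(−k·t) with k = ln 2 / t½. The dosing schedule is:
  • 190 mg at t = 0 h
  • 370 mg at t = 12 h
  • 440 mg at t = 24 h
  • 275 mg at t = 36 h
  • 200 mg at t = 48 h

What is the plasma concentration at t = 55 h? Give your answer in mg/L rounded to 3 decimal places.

k = ln 2 / 12 = 0.05776 per h
Dose 1 (190 mg at t=0 h): 190·exp(−0.05776·55) = 7.926 mg/L
Dose 2 (370 mg at t=12 h): 370·exp(−0.05776·43) = 30.868 mg/L
Dose 3 (440 mg at t=24 h): 440·exp(−0.05776·31) = 73.416 mg/L
Dose 4 (275 mg at t=36 h): 275·exp(−0.05776·19) = 91.770 mg/L
Dose 5 (200 mg at t=48 h): 200·exp(−0.05776·7) = 133.484 mg/L
C(55) = 7.926 + 30.868 + 73.416 + 91.770 + 133.484 = 337.464 mg/L

337.464 mg/L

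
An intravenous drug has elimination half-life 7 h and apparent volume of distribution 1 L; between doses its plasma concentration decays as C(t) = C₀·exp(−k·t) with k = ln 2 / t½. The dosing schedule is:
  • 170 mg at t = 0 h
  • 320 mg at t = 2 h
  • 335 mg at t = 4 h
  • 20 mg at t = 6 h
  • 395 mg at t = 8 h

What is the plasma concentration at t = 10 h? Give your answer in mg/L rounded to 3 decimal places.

730.497 mg/L

k = ln 2 / 7 = 0.09902 per h
Dose 1 (170 mg at t=0 h): 170·exp(−0.09902·10) = 63.155 mg/L
Dose 2 (320 mg at t=2 h): 320·exp(−0.09902·8) = 144.916 mg/L
Dose 3 (335 mg at t=4 h): 335·exp(−0.09902·6) = 184.935 mg/L
Dose 4 (20 mg at t=6 h): 20·exp(−0.09902·4) = 13.459 mg/L
Dose 5 (395 mg at t=8 h): 395·exp(−0.09902·2) = 324.032 mg/L
C(10) = 63.155 + 144.916 + 184.935 + 13.459 + 324.032 = 730.497 mg/L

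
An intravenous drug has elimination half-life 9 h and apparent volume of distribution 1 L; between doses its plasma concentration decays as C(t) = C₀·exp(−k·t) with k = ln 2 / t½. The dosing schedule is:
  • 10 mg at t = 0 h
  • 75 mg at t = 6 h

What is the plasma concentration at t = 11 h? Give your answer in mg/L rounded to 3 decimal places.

k = ln 2 / 9 = 0.07702 per h
Dose 1 (10 mg at t=0 h): 10·exp(−0.07702·11) = 4.286 mg/L
Dose 2 (75 mg at t=6 h): 75·exp(−0.07702·5) = 51.030 mg/L
C(11) = 4.286 + 51.030 = 55.316 mg/L

55.316 mg/L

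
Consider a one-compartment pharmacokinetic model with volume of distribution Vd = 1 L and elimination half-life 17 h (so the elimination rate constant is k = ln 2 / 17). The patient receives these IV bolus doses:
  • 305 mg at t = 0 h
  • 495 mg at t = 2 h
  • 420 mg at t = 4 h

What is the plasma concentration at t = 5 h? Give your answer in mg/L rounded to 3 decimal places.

k = ln 2 / 17 = 0.04077 per h
Dose 1 (305 mg at t=0 h): 305·exp(−0.04077·5) = 248.749 mg/L
Dose 2 (495 mg at t=2 h): 495·exp(−0.04077·3) = 438.008 mg/L
Dose 3 (420 mg at t=4 h): 420·exp(−0.04077·1) = 403.220 mg/L
C(5) = 248.749 + 438.008 + 403.220 = 1089.977 mg/L

1089.977 mg/L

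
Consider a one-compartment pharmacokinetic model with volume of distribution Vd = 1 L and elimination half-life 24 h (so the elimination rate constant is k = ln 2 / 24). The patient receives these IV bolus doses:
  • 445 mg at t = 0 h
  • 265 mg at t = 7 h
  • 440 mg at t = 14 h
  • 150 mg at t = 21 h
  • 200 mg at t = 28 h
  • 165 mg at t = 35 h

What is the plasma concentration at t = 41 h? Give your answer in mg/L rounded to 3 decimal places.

797.508 mg/L

k = ln 2 / 24 = 0.02888 per h
Dose 1 (445 mg at t=0 h): 445·exp(−0.02888·41) = 136.176 mg/L
Dose 2 (265 mg at t=7 h): 265·exp(−0.02888·34) = 99.263 mg/L
Dose 3 (440 mg at t=14 h): 440·exp(−0.02888·27) = 201.741 mg/L
Dose 4 (150 mg at t=21 h): 150·exp(−0.02888·20) = 84.185 mg/L
Dose 5 (200 mg at t=28 h): 200·exp(−0.02888·13) = 137.395 mg/L
Dose 6 (165 mg at t=35 h): 165·exp(−0.02888·6) = 138.748 mg/L
C(41) = 136.176 + 99.263 + 201.741 + 84.185 + 137.395 + 138.748 = 797.508 mg/L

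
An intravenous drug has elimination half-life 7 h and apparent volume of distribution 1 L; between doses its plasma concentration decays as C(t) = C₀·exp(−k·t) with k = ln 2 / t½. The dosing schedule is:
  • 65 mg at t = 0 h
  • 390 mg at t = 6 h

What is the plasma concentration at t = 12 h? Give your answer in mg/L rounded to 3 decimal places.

235.106 mg/L

k = ln 2 / 7 = 0.09902 per h
Dose 1 (65 mg at t=0 h): 65·exp(−0.09902·12) = 19.809 mg/L
Dose 2 (390 mg at t=6 h): 390·exp(−0.09902·6) = 215.297 mg/L
C(12) = 19.809 + 215.297 = 235.106 mg/L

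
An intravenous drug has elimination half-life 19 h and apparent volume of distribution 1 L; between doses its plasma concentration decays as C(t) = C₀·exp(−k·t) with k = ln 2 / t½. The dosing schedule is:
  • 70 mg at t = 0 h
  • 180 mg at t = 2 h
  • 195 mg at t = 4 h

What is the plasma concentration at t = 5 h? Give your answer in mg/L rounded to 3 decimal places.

407.682 mg/L

k = ln 2 / 19 = 0.03648 per h
Dose 1 (70 mg at t=0 h): 70·exp(−0.03648·5) = 58.328 mg/L
Dose 2 (180 mg at t=2 h): 180·exp(−0.03648·3) = 161.340 mg/L
Dose 3 (195 mg at t=4 h): 195·exp(−0.03648·1) = 188.014 mg/L
C(5) = 58.328 + 161.340 + 188.014 = 407.682 mg/L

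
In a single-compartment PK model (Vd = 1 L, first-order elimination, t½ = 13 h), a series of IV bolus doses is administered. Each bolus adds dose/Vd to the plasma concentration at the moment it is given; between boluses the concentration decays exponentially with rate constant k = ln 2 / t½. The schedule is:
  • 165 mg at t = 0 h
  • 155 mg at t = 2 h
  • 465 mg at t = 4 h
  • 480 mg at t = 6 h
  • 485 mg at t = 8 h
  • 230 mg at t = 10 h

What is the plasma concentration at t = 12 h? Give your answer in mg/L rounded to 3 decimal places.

1428.658 mg/L

k = ln 2 / 13 = 0.05332 per h
Dose 1 (165 mg at t=0 h): 165·exp(−0.05332·12) = 87.018 mg/L
Dose 2 (155 mg at t=2 h): 155·exp(−0.05332·10) = 90.943 mg/L
Dose 3 (465 mg at t=4 h): 465·exp(−0.05332·8) = 303.531 mg/L
Dose 4 (480 mg at t=6 h): 480·exp(−0.05332·6) = 348.581 mg/L
Dose 5 (485 mg at t=8 h): 485·exp(−0.05332·4) = 391.848 mg/L
Dose 6 (230 mg at t=10 h): 230·exp(−0.05332·2) = 206.736 mg/L
C(12) = 87.018 + 90.943 + 303.531 + 348.581 + 391.848 + 206.736 = 1428.658 mg/L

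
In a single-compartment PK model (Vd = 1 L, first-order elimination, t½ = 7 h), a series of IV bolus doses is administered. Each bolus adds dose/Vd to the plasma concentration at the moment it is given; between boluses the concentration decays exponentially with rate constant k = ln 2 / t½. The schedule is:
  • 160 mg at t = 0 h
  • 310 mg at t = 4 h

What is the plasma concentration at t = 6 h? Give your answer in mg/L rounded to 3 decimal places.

k = ln 2 / 7 = 0.09902 per h
Dose 1 (160 mg at t=0 h): 160·exp(−0.09902·6) = 88.327 mg/L
Dose 2 (310 mg at t=4 h): 310·exp(−0.09902·2) = 254.304 mg/L
C(6) = 88.327 + 254.304 = 342.631 mg/L

342.631 mg/L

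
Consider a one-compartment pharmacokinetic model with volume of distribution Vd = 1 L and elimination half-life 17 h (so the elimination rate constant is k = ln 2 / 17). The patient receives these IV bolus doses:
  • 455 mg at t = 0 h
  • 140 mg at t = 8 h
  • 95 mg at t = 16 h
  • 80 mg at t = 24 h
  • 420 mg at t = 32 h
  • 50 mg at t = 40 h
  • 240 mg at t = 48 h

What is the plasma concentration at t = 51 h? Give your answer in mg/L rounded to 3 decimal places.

568.383 mg/L

k = ln 2 / 17 = 0.04077 per h
Dose 1 (455 mg at t=0 h): 455·exp(−0.04077·51) = 56.875 mg/L
Dose 2 (140 mg at t=8 h): 140·exp(−0.04077·43) = 24.249 mg/L
Dose 3 (95 mg at t=16 h): 95·exp(−0.04077·35) = 22.801 mg/L
Dose 4 (80 mg at t=24 h): 80·exp(−0.04077·27) = 26.606 mg/L
Dose 5 (420 mg at t=32 h): 420·exp(−0.04077·19) = 193.555 mg/L
Dose 6 (50 mg at t=40 h): 50·exp(−0.04077·11) = 31.929 mg/L
Dose 7 (240 mg at t=48 h): 240·exp(−0.04077·3) = 212.368 mg/L
C(51) = 56.875 + 24.249 + 22.801 + 26.606 + 193.555 + 31.929 + 212.368 = 568.383 mg/L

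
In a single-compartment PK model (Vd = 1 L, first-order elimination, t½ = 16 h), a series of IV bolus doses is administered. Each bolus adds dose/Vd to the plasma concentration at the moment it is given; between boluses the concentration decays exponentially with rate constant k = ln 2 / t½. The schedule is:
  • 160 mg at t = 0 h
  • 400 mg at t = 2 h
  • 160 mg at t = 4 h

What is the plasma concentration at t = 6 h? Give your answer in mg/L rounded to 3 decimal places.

k = ln 2 / 16 = 0.04332 per h
Dose 1 (160 mg at t=0 h): 160·exp(−0.04332·6) = 123.377 mg/L
Dose 2 (400 mg at t=2 h): 400·exp(−0.04332·4) = 336.359 mg/L
Dose 3 (160 mg at t=4 h): 160·exp(−0.04332·2) = 146.721 mg/L
C(6) = 123.377 + 336.359 + 146.721 = 606.456 mg/L

606.456 mg/L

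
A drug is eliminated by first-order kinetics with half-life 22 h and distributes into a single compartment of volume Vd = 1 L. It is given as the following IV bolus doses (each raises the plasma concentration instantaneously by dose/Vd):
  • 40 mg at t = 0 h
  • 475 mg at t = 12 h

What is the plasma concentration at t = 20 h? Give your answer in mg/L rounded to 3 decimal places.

390.472 mg/L

k = ln 2 / 22 = 0.03151 per h
Dose 1 (40 mg at t=0 h): 40·exp(−0.03151·20) = 21.301 mg/L
Dose 2 (475 mg at t=12 h): 475·exp(−0.03151·8) = 369.171 mg/L
C(20) = 21.301 + 369.171 = 390.472 mg/L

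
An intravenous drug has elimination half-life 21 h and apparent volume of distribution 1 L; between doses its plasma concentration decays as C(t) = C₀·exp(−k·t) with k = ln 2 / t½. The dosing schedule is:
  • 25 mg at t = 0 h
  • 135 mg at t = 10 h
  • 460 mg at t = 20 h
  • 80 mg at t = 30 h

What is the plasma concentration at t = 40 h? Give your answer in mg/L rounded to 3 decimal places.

352.057 mg/L

k = ln 2 / 21 = 0.03301 per h
Dose 1 (25 mg at t=0 h): 25·exp(−0.03301·40) = 6.677 mg/L
Dose 2 (135 mg at t=10 h): 135·exp(−0.03301·30) = 50.152 mg/L
Dose 3 (460 mg at t=20 h): 460·exp(−0.03301·20) = 237.718 mg/L
Dose 4 (80 mg at t=30 h): 80·exp(−0.03301·10) = 57.510 mg/L
C(40) = 6.677 + 50.152 + 237.718 + 57.510 = 352.057 mg/L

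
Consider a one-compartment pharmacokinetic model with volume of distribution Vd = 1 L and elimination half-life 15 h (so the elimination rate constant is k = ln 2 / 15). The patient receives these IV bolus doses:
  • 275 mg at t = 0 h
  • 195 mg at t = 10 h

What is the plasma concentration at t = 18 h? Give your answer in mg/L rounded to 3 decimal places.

254.437 mg/L

k = ln 2 / 15 = 0.04621 per h
Dose 1 (275 mg at t=0 h): 275·exp(−0.04621·18) = 119.701 mg/L
Dose 2 (195 mg at t=10 h): 195·exp(−0.04621·8) = 134.737 mg/L
C(18) = 119.701 + 134.737 = 254.437 mg/L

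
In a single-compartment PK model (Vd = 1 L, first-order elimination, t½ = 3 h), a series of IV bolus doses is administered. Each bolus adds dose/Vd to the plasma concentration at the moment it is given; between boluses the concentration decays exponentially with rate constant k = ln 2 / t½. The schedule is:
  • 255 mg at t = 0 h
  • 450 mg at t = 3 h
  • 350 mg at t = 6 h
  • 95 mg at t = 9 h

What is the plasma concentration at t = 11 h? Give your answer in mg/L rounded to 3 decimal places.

k = ln 2 / 3 = 0.23105 per h
Dose 1 (255 mg at t=0 h): 255·exp(−0.23105·11) = 20.080 mg/L
Dose 2 (450 mg at t=3 h): 450·exp(−0.23105·8) = 70.871 mg/L
Dose 3 (350 mg at t=6 h): 350·exp(−0.23105·5) = 110.243 mg/L
Dose 4 (95 mg at t=9 h): 95·exp(−0.23105·2) = 59.846 mg/L
C(11) = 20.080 + 70.871 + 110.243 + 59.846 = 261.040 mg/L

261.040 mg/L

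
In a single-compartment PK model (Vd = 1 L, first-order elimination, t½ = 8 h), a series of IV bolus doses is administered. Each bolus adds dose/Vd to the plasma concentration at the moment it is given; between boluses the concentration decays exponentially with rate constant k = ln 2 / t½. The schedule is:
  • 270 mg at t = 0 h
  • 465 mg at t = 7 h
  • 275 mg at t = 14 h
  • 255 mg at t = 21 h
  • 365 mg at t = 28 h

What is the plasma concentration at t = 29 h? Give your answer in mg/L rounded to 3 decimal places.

k = ln 2 / 8 = 0.08664 per h
Dose 1 (270 mg at t=0 h): 270·exp(−0.08664·29) = 21.884 mg/L
Dose 2 (465 mg at t=7 h): 465·exp(−0.08664·22) = 69.123 mg/L
Dose 3 (275 mg at t=14 h): 275·exp(−0.08664·15) = 74.972 mg/L
Dose 4 (255 mg at t=21 h): 255·exp(−0.08664·8) = 127.500 mg/L
Dose 5 (365 mg at t=28 h): 365·exp(−0.08664·1) = 334.706 mg/L
C(29) = 21.884 + 69.123 + 74.972 + 127.500 + 334.706 = 628.186 mg/L

628.186 mg/L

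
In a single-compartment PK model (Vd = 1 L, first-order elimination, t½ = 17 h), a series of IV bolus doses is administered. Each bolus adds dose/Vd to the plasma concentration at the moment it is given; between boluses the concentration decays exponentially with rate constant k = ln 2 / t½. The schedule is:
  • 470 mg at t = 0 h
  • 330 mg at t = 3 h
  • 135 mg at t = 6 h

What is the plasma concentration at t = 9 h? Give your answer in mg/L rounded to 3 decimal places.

k = ln 2 / 17 = 0.04077 per h
Dose 1 (470 mg at t=0 h): 470·exp(−0.04077·9) = 325.633 mg/L
Dose 2 (330 mg at t=3 h): 330·exp(−0.04077·6) = 258.385 mg/L
Dose 3 (135 mg at t=6 h): 135·exp(−0.04077·3) = 119.457 mg/L
C(9) = 325.633 + 258.385 + 119.457 = 703.476 mg/L

703.476 mg/L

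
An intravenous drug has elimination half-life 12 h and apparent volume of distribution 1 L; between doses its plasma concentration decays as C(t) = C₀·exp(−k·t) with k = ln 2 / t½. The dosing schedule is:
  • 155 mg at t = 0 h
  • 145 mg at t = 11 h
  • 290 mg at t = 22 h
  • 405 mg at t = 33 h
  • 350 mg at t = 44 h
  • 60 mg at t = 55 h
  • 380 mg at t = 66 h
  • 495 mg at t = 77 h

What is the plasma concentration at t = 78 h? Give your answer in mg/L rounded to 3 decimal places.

768.474 mg/L

k = ln 2 / 12 = 0.05776 per h
Dose 1 (155 mg at t=0 h): 155·exp(−0.05776·78) = 1.713 mg/L
Dose 2 (145 mg at t=11 h): 145·exp(−0.05776·67) = 3.024 mg/L
Dose 3 (290 mg at t=22 h): 290·exp(−0.05776·56) = 11.418 mg/L
Dose 4 (405 mg at t=33 h): 405·exp(−0.05776·45) = 30.102 mg/L
Dose 5 (350 mg at t=44 h): 350·exp(−0.05776·34) = 49.108 mg/L
Dose 6 (60 mg at t=55 h): 60·exp(−0.05776·23) = 15.892 mg/L
Dose 7 (380 mg at t=66 h): 380·exp(−0.05776·12) = 190.000 mg/L
Dose 8 (495 mg at t=77 h): 495·exp(−0.05776·1) = 467.218 mg/L
C(78) = 1.713 + 3.024 + 11.418 + 30.102 + 49.108 + 15.892 + 190.000 + 467.218 = 768.474 mg/L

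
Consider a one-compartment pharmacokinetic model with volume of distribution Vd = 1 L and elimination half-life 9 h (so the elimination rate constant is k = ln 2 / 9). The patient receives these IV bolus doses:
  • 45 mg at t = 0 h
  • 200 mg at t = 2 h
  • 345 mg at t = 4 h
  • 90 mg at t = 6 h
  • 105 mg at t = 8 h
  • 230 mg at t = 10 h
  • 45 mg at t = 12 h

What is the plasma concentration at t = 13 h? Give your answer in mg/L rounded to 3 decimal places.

622.910 mg/L

k = ln 2 / 9 = 0.07702 per h
Dose 1 (45 mg at t=0 h): 45·exp(−0.07702·13) = 16.535 mg/L
Dose 2 (200 mg at t=2 h): 200·exp(−0.07702·11) = 85.724 mg/L
Dose 3 (345 mg at t=4 h): 345·exp(−0.07702·9) = 172.500 mg/L
Dose 4 (90 mg at t=6 h): 90·exp(−0.07702·7) = 52.494 mg/L
Dose 5 (105 mg at t=8 h): 105·exp(−0.07702·5) = 71.441 mg/L
Dose 6 (230 mg at t=10 h): 230·exp(−0.07702·3) = 182.551 mg/L
Dose 7 (45 mg at t=12 h): 45·exp(−0.07702·1) = 41.664 mg/L
C(13) = 16.535 + 85.724 + 172.500 + 52.494 + 71.441 + 182.551 + 41.664 = 622.910 mg/L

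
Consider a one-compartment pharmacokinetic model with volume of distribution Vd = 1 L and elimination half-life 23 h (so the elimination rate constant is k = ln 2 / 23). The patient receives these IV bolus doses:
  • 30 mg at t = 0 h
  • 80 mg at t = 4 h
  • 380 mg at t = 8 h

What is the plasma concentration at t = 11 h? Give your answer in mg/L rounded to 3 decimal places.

433.471 mg/L

k = ln 2 / 23 = 0.03014 per h
Dose 1 (30 mg at t=0 h): 30·exp(−0.03014·11) = 21.535 mg/L
Dose 2 (80 mg at t=4 h): 80·exp(−0.03014·7) = 64.785 mg/L
Dose 3 (380 mg at t=8 h): 380·exp(−0.03014·3) = 347.151 mg/L
C(11) = 21.535 + 64.785 + 347.151 = 433.471 mg/L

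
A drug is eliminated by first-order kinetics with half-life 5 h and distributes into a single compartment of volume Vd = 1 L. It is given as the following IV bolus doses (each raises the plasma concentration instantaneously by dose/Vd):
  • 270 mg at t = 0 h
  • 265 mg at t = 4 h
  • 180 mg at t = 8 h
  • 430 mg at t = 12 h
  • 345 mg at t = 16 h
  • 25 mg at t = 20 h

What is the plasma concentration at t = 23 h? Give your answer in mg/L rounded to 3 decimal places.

k = ln 2 / 5 = 0.13863 per h
Dose 1 (270 mg at t=0 h): 270·exp(−0.13863·23) = 11.133 mg/L
Dose 2 (265 mg at t=4 h): 265·exp(−0.13863·19) = 19.025 mg/L
Dose 3 (180 mg at t=8 h): 180·exp(−0.13863·15) = 22.500 mg/L
Dose 4 (430 mg at t=12 h): 430·exp(−0.13863·11) = 93.584 mg/L
Dose 5 (345 mg at t=16 h): 345·exp(−0.13863·7) = 130.731 mg/L
Dose 6 (25 mg at t=20 h): 25·exp(−0.13863·3) = 16.494 mg/L
C(23) = 11.133 + 19.025 + 22.500 + 93.584 + 130.731 + 16.494 = 293.467 mg/L

293.467 mg/L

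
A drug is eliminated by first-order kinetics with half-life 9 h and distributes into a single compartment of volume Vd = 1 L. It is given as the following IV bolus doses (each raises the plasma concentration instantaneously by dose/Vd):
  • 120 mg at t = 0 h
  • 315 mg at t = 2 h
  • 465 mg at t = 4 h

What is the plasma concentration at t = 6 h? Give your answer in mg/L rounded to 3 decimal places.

705.697 mg/L

k = ln 2 / 9 = 0.07702 per h
Dose 1 (120 mg at t=0 h): 120·exp(−0.07702·6) = 75.595 mg/L
Dose 2 (315 mg at t=2 h): 315·exp(−0.07702·4) = 231.483 mg/L
Dose 3 (465 mg at t=4 h): 465·exp(−0.07702·2) = 398.618 mg/L
C(6) = 75.595 + 231.483 + 398.618 = 705.697 mg/L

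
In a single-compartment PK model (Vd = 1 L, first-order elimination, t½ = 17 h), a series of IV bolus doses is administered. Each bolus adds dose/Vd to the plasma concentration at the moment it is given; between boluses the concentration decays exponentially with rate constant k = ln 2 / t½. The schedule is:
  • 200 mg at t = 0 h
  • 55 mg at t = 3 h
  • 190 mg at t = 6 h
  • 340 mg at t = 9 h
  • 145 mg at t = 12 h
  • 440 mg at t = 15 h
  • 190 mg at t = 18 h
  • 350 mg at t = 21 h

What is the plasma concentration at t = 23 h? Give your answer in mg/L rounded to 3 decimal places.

1277.431 mg/L

k = ln 2 / 17 = 0.04077 per h
Dose 1 (200 mg at t=0 h): 200·exp(−0.04077·23) = 78.299 mg/L
Dose 2 (55 mg at t=3 h): 55·exp(−0.04077·20) = 24.334 mg/L
Dose 3 (190 mg at t=6 h): 190·exp(−0.04077·17) = 95.000 mg/L
Dose 4 (340 mg at t=9 h): 340·exp(−0.04077·14) = 192.120 mg/L
Dose 5 (145 mg at t=12 h): 145·exp(−0.04077·11) = 92.594 mg/L
Dose 6 (440 mg at t=15 h): 440·exp(−0.04077·8) = 317.535 mg/L
Dose 7 (190 mg at t=18 h): 190·exp(−0.04077·5) = 154.958 mg/L
Dose 8 (350 mg at t=21 h): 350·exp(−0.04077·2) = 322.591 mg/L
C(23) = 78.299 + 24.334 + 95.000 + 192.120 + 92.594 + 317.535 + 154.958 + 322.591 = 1277.431 mg/L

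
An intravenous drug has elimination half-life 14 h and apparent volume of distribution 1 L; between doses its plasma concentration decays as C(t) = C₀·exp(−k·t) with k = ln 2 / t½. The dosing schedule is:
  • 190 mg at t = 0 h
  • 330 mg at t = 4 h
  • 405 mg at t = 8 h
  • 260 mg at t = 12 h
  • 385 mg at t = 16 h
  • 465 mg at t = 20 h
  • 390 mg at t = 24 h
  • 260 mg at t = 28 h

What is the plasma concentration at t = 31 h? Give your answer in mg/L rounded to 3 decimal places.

k = ln 2 / 14 = 0.04951 per h
Dose 1 (190 mg at t=0 h): 190·exp(−0.04951·31) = 40.944 mg/L
Dose 2 (330 mg at t=4 h): 330·exp(−0.04951·27) = 86.687 mg/L
Dose 3 (405 mg at t=8 h): 405·exp(−0.04951·23) = 129.690 mg/L
Dose 4 (260 mg at t=12 h): 260·exp(−0.04951·19) = 101.492 mg/L
Dose 5 (385 mg at t=16 h): 385·exp(−0.04951·15) = 183.201 mg/L
Dose 6 (465 mg at t=20 h): 465·exp(−0.04951·11) = 269.730 mg/L
Dose 7 (390 mg at t=24 h): 390·exp(−0.04951·7) = 275.772 mg/L
Dose 8 (260 mg at t=28 h): 260·exp(−0.04951·3) = 224.113 mg/L
C(31) = 40.944 + 86.687 + 129.690 + 101.492 + 183.201 + 269.730 + 275.772 + 224.113 = 1311.629 mg/L

1311.629 mg/L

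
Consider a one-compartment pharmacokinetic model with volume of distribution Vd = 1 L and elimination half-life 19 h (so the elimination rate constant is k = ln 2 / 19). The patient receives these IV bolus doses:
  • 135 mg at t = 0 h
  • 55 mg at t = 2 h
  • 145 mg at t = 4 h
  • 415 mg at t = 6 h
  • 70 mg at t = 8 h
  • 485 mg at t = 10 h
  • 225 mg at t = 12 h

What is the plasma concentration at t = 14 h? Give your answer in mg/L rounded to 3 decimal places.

k = ln 2 / 19 = 0.03648 per h
Dose 1 (135 mg at t=0 h): 135·exp(−0.03648·14) = 81.007 mg/L
Dose 2 (55 mg at t=2 h): 55·exp(−0.03648·12) = 35.501 mg/L
Dose 3 (145 mg at t=4 h): 145·exp(−0.03648·10) = 100.677 mg/L
Dose 4 (415 mg at t=6 h): 415·exp(−0.03648·8) = 309.955 mg/L
Dose 5 (70 mg at t=8 h): 70·exp(−0.03648·6) = 56.239 mg/L
Dose 6 (485 mg at t=10 h): 485·exp(−0.03648·4) = 419.148 mg/L
Dose 7 (225 mg at t=12 h): 225·exp(−0.03648·2) = 209.168 mg/L
C(14) = 81.007 + 35.501 + 100.677 + 309.955 + 56.239 + 419.148 + 209.168 = 1211.694 mg/L

1211.694 mg/L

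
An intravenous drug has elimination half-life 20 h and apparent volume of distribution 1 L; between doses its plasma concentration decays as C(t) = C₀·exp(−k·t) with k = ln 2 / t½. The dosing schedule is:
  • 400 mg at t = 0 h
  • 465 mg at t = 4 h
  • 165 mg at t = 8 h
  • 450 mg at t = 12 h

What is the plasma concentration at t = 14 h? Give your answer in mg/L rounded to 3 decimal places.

1128.920 mg/L

k = ln 2 / 20 = 0.03466 per h
Dose 1 (400 mg at t=0 h): 400·exp(−0.03466·14) = 246.229 mg/L
Dose 2 (465 mg at t=4 h): 465·exp(−0.03466·10) = 328.805 mg/L
Dose 3 (165 mg at t=8 h): 165·exp(−0.03466·6) = 134.022 mg/L
Dose 4 (450 mg at t=12 h): 450·exp(−0.03466·2) = 419.865 mg/L
C(14) = 246.229 + 328.805 + 134.022 + 419.865 = 1128.920 mg/L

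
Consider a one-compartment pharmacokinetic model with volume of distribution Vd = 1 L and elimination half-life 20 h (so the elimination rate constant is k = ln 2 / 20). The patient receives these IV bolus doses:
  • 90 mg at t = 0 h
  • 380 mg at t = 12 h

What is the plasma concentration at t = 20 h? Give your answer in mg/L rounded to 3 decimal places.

332.986 mg/L

k = ln 2 / 20 = 0.03466 per h
Dose 1 (90 mg at t=0 h): 90·exp(−0.03466·20) = 45.000 mg/L
Dose 2 (380 mg at t=12 h): 380·exp(−0.03466·8) = 287.986 mg/L
C(20) = 45.000 + 287.986 = 332.986 mg/L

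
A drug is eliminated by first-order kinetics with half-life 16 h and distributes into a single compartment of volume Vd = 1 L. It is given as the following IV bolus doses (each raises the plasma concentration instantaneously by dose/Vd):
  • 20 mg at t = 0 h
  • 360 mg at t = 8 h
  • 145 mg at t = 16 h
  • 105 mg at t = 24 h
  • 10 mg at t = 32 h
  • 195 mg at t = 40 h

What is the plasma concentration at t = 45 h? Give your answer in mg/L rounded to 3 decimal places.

321.592 mg/L

k = ln 2 / 16 = 0.04332 per h
Dose 1 (20 mg at t=0 h): 20·exp(−0.04332·45) = 2.847 mg/L
Dose 2 (360 mg at t=8 h): 360·exp(−0.04332·37) = 72.472 mg/L
Dose 3 (145 mg at t=16 h): 145·exp(−0.04332·29) = 41.281 mg/L
Dose 4 (105 mg at t=24 h): 105·exp(−0.04332·21) = 42.275 mg/L
Dose 5 (10 mg at t=32 h): 10·exp(−0.04332·13) = 5.694 mg/L
Dose 6 (195 mg at t=40 h): 195·exp(−0.04332·5) = 157.023 mg/L
C(45) = 2.847 + 72.472 + 41.281 + 42.275 + 5.694 + 157.023 = 321.592 mg/L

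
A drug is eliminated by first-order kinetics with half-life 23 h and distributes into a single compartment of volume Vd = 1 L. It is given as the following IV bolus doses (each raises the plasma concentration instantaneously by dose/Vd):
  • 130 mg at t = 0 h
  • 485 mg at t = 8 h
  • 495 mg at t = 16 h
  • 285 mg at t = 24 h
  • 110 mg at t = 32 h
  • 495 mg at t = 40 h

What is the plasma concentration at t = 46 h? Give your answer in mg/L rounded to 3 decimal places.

1019.351 mg/L

k = ln 2 / 23 = 0.03014 per h
Dose 1 (130 mg at t=0 h): 130·exp(−0.03014·46) = 32.500 mg/L
Dose 2 (485 mg at t=8 h): 485·exp(−0.03014·38) = 154.308 mg/L
Dose 3 (495 mg at t=16 h): 495·exp(−0.03014·30) = 200.428 mg/L
Dose 4 (285 mg at t=24 h): 285·exp(−0.03014·22) = 146.860 mg/L
Dose 5 (110 mg at t=32 h): 110·exp(−0.03014·14) = 72.137 mg/L
Dose 6 (495 mg at t=40 h): 495·exp(−0.03014·6) = 413.119 mg/L
C(46) = 32.500 + 154.308 + 200.428 + 146.860 + 72.137 + 413.119 = 1019.351 mg/L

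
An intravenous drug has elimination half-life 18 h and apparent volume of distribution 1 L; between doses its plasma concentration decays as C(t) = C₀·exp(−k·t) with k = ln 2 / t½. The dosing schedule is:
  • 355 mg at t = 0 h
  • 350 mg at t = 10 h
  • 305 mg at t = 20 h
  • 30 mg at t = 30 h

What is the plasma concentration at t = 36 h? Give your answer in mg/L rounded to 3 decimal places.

k = ln 2 / 18 = 0.03851 per h
Dose 1 (355 mg at t=0 h): 355·exp(−0.03851·36) = 88.750 mg/L
Dose 2 (350 mg at t=10 h): 350·exp(−0.03851·26) = 128.602 mg/L
Dose 3 (305 mg at t=20 h): 305·exp(−0.03851·16) = 164.709 mg/L
Dose 4 (30 mg at t=30 h): 30·exp(−0.03851·6) = 23.811 mg/L
C(36) = 88.750 + 128.602 + 164.709 + 23.811 = 405.872 mg/L

405.872 mg/L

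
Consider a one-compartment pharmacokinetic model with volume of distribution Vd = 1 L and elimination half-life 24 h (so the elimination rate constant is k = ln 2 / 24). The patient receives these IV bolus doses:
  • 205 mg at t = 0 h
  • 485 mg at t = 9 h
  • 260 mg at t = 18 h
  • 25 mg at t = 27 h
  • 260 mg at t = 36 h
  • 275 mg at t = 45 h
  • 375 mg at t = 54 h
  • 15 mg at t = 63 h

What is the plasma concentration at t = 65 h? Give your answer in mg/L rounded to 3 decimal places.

756.801 mg/L

k = ln 2 / 24 = 0.02888 per h
Dose 1 (205 mg at t=0 h): 205·exp(−0.02888·65) = 31.366 mg/L
Dose 2 (485 mg at t=9 h): 485·exp(−0.02888·56) = 96.236 mg/L
Dose 3 (260 mg at t=18 h): 260·exp(−0.02888·47) = 66.905 mg/L
Dose 4 (25 mg at t=27 h): 25·exp(−0.02888·38) = 8.343 mg/L
Dose 5 (260 mg at t=36 h): 260·exp(−0.02888·29) = 112.520 mg/L
Dose 6 (275 mg at t=45 h): 275·exp(−0.02888·20) = 154.339 mg/L
Dose 7 (375 mg at t=54 h): 375·exp(−0.02888·11) = 272.935 mg/L
Dose 8 (15 mg at t=63 h): 15·exp(−0.02888·2) = 14.158 mg/L
C(65) = 31.366 + 96.236 + 66.905 + 8.343 + 112.520 + 154.339 + 272.935 + 14.158 = 756.801 mg/L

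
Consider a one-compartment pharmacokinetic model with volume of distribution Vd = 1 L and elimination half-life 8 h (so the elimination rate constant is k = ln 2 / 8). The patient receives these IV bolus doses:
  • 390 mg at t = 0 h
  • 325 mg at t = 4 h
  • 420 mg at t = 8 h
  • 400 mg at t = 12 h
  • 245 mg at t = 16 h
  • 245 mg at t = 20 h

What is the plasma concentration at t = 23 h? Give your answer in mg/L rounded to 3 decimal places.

707.047 mg/L

k = ln 2 / 8 = 0.08664 per h
Dose 1 (390 mg at t=0 h): 390·exp(−0.08664·23) = 53.162 mg/L
Dose 2 (325 mg at t=4 h): 325·exp(−0.08664·19) = 62.652 mg/L
Dose 3 (420 mg at t=8 h): 420·exp(−0.08664·15) = 114.503 mg/L
Dose 4 (400 mg at t=12 h): 400·exp(−0.08664·11) = 154.221 mg/L
Dose 5 (245 mg at t=16 h): 245·exp(−0.08664·7) = 133.587 mg/L
Dose 6 (245 mg at t=20 h): 245·exp(−0.08664·3) = 188.921 mg/L
C(23) = 53.162 + 62.652 + 114.503 + 154.221 + 133.587 + 188.921 = 707.047 mg/L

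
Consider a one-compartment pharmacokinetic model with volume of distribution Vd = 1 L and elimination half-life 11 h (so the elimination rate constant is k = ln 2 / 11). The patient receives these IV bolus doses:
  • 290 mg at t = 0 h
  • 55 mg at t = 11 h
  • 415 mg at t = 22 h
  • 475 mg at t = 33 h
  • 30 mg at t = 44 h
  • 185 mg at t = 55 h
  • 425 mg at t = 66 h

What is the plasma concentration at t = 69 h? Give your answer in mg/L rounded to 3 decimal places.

510.362 mg/L

k = ln 2 / 11 = 0.06301 per h
Dose 1 (290 mg at t=0 h): 290·exp(−0.06301·69) = 3.751 mg/L
Dose 2 (55 mg at t=11 h): 55·exp(−0.06301·58) = 1.423 mg/L
Dose 3 (415 mg at t=22 h): 415·exp(−0.06301·47) = 21.470 mg/L
Dose 4 (475 mg at t=33 h): 475·exp(−0.06301·36) = 49.148 mg/L
Dose 5 (30 mg at t=44 h): 30·exp(−0.06301·25) = 6.208 mg/L
Dose 6 (185 mg at t=55 h): 185·exp(−0.06301·14) = 76.567 mg/L
Dose 7 (425 mg at t=66 h): 425·exp(−0.06301·3) = 351.795 mg/L
C(69) = 3.751 + 1.423 + 21.470 + 49.148 + 6.208 + 76.567 + 351.795 = 510.362 mg/L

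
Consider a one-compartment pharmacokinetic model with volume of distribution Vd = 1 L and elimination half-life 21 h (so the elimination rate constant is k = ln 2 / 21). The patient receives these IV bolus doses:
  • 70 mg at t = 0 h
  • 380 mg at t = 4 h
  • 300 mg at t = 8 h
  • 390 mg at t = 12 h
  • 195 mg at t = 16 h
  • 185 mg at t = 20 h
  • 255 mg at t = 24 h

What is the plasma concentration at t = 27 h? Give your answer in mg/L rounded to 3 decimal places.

1117.941 mg/L

k = ln 2 / 21 = 0.03301 per h
Dose 1 (70 mg at t=0 h): 70·exp(−0.03301·27) = 28.712 mg/L
Dose 2 (380 mg at t=4 h): 380·exp(−0.03301·23) = 177.862 mg/L
Dose 3 (300 mg at t=8 h): 300·exp(−0.03301·19) = 160.236 mg/L
Dose 4 (390 mg at t=12 h): 390·exp(−0.03301·15) = 237.708 mg/L
Dose 5 (195 mg at t=16 h): 195·exp(−0.03301·11) = 135.629 mg/L
Dose 6 (185 mg at t=20 h): 185·exp(−0.03301·7) = 146.835 mg/L
Dose 7 (255 mg at t=24 h): 255·exp(−0.03301·3) = 230.960 mg/L
C(27) = 28.712 + 177.862 + 160.236 + 237.708 + 135.629 + 146.835 + 230.960 = 1117.941 mg/L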